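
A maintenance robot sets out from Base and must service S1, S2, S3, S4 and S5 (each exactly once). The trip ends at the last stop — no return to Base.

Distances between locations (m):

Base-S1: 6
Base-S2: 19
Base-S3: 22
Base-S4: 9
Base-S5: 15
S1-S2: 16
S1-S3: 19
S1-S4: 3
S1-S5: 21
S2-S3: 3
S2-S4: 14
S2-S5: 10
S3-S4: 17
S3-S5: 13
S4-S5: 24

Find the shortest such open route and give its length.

39 m — the minimum one-way total.

There are 5! = 120 possible orderings.
Base → S1 → S2 → S3 → S4 → S5: 6+16+3+17+24 = 66
Base → S1 → S2 → S3 → S5 → S4: 6+16+3+13+24 = 62
Base → S1 → S2 → S4 → S3 → S5: 6+16+14+17+13 = 66
Base → S1 → S2 → S4 → S5 → S3: 6+16+14+24+13 = 73
Base → S1 → S2 → S5 → S3 → S4: 6+16+10+13+17 = 62
Base → S1 → S2 → S5 → S4 → S3: 6+16+10+24+17 = 73
Base → S1 → S3 → S2 → S4 → S5: 6+19+3+14+24 = 66
Base → S1 → S3 → S2 → S5 → S4: 6+19+3+10+24 = 62
Base → S1 → S3 → S4 → S2 → S5: 6+19+17+14+10 = 66
Base → S1 → S3 → S4 → S5 → S2: 6+19+17+24+10 = 76
Base → S1 → S3 → S5 → S2 → S4: 6+19+13+10+14 = 62
Base → S1 → S3 → S5 → S4 → S2: 6+19+13+24+14 = 76
Base → S1 → S4 → S2 → S3 → S5: 6+3+14+3+13 = 39
Base → S1 → S4 → S2 → S5 → S3: 6+3+14+10+13 = 46
… (106 more)
The minimum is 39.
One shortest path: Base → S1 → S4 → S2 → S3 → S5.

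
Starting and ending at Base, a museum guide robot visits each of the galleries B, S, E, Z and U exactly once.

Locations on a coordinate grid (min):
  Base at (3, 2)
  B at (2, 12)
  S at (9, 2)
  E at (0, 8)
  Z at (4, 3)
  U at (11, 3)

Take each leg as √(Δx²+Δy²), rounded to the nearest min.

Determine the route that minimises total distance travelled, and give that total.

Minimum total distance: 32 min.

With 5 stops there are 5!/2 = 60 distinct round trips (a route and its reverse cost the same).
Base → B → S → E → Z → U → Base: 10+12+11+6+7+8 = 54
Base → B → S → E → U → Z → Base: 10+12+11+12+7+1 = 53
Base → B → S → Z → E → U → Base: 10+12+5+6+12+8 = 53
Base → B → S → Z → U → E → Base: 10+12+5+7+12+7 = 53
Base → B → S → U → E → Z → Base: 10+12+2+12+6+1 = 43
Base → B → S → U → Z → E → Base: 10+12+2+7+6+7 = 44
Base → B → E → S → Z → U → Base: 10+4+11+5+7+8 = 45
Base → B → E → S → U → Z → Base: 10+4+11+2+7+1 = 35
Base → B → E → Z → S → U → Base: 10+4+6+5+2+8 = 35
Base → B → E → Z → U → S → Base: 10+4+6+7+2+6 = 35
Base → B → E → U → S → Z → Base: 10+4+12+2+5+1 = 34
Base → B → E → U → Z → S → Base: 10+4+12+7+5+6 = 44
Base → B → Z → S → E → U → Base: 10+9+5+11+12+8 = 55
Base → B → Z → S → U → E → Base: 10+9+5+2+12+7 = 45
… (46 more)
Base → S → U → B → E → Z → Base: 6+2+13+4+6+1 = 32  ← best
The minimum is 32.
One optimal route: Base → S → U → B → E → Z → Base (or its reverse).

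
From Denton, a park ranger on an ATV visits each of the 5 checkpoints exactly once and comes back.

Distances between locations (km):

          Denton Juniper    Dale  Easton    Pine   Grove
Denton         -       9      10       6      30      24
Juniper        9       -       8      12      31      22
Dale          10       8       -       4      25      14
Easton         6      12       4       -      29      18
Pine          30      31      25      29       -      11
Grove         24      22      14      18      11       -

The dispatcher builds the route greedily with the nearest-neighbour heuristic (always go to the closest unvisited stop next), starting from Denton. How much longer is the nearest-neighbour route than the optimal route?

6 km longer than the optimal tour.

Denton: Easton=6, Juniper=9, Dale=10, Grove=24, Pine=30 ⇒ Easton
Easton: Dale=4, Juniper=12, Grove=18, Pine=29 ⇒ Dale
Dale: Juniper=8, Grove=14, Pine=25 ⇒ Juniper
Juniper: Grove=22, Pine=31 ⇒ Grove
Grove: Pine=11 ⇒ Pine
NN route Denton → Easton → Dale → Juniper → Grove → Pine → Denton costs 81.
Optimal: Denton → Juniper → Pine → Grove → Dale → Easton → Denton costs 75 (by enumerating all 60 distinct tours).
Excess = 81 − 75 = 6.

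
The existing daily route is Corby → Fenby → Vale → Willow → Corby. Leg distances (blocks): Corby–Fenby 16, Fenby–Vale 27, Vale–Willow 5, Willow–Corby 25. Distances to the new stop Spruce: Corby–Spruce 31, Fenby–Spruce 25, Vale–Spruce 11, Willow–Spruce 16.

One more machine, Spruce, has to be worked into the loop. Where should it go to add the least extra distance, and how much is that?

Insertion cost between consecutive stops i–j is d(i,Spruce) + d(Spruce,j) − d(i,j):
  between Corby and Fenby: 31 + 25 − 16 = 40
  between Fenby and Vale: 25 + 11 − 27 = 9
  between Vale and Willow: 11 + 16 − 5 = 22
  between Willow and Corby: 16 + 31 − 25 = 22
Cheapest insertion is between Fenby and Vale, adding 9.
New total = 73 + 9 = 82.

+9 blocks — insert Spruce between Fenby and Vale.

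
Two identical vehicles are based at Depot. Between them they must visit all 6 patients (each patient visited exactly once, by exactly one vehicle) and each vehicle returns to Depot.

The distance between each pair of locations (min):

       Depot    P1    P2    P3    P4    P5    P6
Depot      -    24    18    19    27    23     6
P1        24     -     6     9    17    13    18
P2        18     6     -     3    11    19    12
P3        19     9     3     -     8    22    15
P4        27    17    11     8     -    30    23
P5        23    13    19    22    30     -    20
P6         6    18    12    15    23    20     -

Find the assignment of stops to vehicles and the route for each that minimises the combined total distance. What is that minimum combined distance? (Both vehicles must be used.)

Minimum combined distance: 92 min.

Try each way of splitting the stops between the two vehicles (each non-empty) and, for each split, find the best tour for each vehicle:
  {P1} + {P2, P3, P4, P5, P6}: 48 + 82 = 130
  {P2} + {P1, P3, P4, P5, P6}: 36 + 82 = 118
  {P1, P2} + {P3, P4, P5, P6}: 48 + 82 = 130
  {P3} + {P1, P2, P4, P5, P6}: 38 + 82 = 120
  {P1, P3} + {P2, P4, P5, P6}: 52 + 82 = 134
  {P2, P3} + {P1, P4, P5, P6}: 40 + 82 = 122
  … (31 splits in total)
  {P1, P2, P3, P4, P5} + {P6}: 80 + 12 = 92  ← best
Best: vehicle 1 Depot → P3 → P4 → P2 → P1 → P5 → Depot = 80; vehicle 2 Depot → P6 → Depot = 12; combined 92.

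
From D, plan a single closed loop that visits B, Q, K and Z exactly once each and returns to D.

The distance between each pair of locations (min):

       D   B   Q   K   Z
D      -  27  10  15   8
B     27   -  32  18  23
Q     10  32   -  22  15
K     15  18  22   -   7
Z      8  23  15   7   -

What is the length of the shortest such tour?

There are 12 distinct closed tours to check (reversals are equivalent).
D - B - Q - K - Z - D: 27+32+22+7+8 = 96
D - B - Q - Z - K - D: 27+32+15+7+15 = 96
D - B - K - Q - Z - D: 27+18+22+15+8 = 90
D - B - K - Z - Q - D: 27+18+7+15+10 = 77
D - B - Z - Q - K - D: 27+23+15+22+15 = 102
D - B - Z - K - Q - D: 27+23+7+22+10 = 89
D - Q - B - K - Z - D: 10+32+18+7+8 = 75
D - Q - B - Z - K - D: 10+32+23+7+15 = 87
D - Q - K - B - Z - D: 10+22+18+23+8 = 81
D - Q - Z - B - K - D: 10+15+23+18+15 = 81
D - K - B - Q - Z - D: 15+18+32+15+8 = 88
D - K - Q - B - Z - D: 15+22+32+23+8 = 100
The minimum is 75.
One optimal route: D → Q → B → K → Z → D (or its reverse).

Minimum total distance: 75 min.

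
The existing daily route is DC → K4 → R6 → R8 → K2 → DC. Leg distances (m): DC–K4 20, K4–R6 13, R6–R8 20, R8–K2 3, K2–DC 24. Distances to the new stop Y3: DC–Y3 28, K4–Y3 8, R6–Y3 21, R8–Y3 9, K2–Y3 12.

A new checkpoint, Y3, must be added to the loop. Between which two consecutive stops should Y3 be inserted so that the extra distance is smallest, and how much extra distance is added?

+10 m — insert Y3 between R6 and R8.

Insertion cost between consecutive stops i–j is d(i,Y3) + d(Y3,j) − d(i,j):
  between DC and K4: 28 + 8 − 20 = 16
  between K4 and R6: 8 + 21 − 13 = 16
  between R6 and R8: 21 + 9 − 20 = 10
  between R8 and K2: 9 + 12 − 3 = 18
  between K2 and DC: 12 + 28 − 24 = 16
Cheapest insertion is between R6 and R8, adding 10.
New total = 80 + 10 = 90.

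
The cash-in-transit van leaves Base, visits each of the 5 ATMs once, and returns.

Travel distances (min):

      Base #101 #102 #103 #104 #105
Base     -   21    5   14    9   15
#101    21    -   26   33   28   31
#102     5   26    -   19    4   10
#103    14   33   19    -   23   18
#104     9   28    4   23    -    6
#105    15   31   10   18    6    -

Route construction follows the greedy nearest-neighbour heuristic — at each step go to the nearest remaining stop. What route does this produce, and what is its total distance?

87 min along Base → #102 → #104 → #105 → #103 → #101 → Base.

At Base the remaining stops are #102 5, #104 9, #103 14, #105 15, #101 21; go to #102.
At #102 the remaining stops are #104 4, #105 10, #103 19, #101 26; go to #104.
At #104 the remaining stops are #105 6, #103 23, #101 28; go to #105.
At #105 the remaining stops are #103 18, #101 31; go to #103.
At #103 the remaining stops are #101 33; go to #101.
Return #101→Base: 21.
Total = 5 + 4 + 6 + 18 + 33 + 21 = 87.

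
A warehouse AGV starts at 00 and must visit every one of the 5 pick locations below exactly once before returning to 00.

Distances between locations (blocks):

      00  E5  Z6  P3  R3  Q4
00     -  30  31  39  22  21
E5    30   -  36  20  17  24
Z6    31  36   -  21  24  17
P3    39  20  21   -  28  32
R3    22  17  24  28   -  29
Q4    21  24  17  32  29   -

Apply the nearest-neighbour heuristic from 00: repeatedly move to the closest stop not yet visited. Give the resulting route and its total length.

Nearest-neighbour total = 118 blocks; route 00 → Q4 → Z6 → P3 → E5 → R3 → 00.

00 → [Q4:21 / R3:22 / E5:30 / Z6:31 / P3:39] → Q4 (21)
Q4 → [Z6:17 / E5:24 / R3:29 / P3:32] → Z6 (17)
Z6 → [P3:21 / R3:24 / E5:36] → P3 (21)
P3 → [E5:20 / R3:28] → E5 (20)
E5 → [R3:17] → R3 (17)
Return R3→00: 22.
Total = 21 + 17 + 21 + 20 + 17 + 22 = 118.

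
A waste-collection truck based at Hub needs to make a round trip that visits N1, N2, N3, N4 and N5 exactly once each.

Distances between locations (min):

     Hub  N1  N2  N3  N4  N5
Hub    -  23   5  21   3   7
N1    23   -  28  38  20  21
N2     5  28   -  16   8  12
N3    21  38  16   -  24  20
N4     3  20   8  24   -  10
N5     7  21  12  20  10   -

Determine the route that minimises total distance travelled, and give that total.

There are 60 distinct closed tours to check (reversals are equivalent).
Hub - N1 - N2 - N3 - N4 - N5 - Hub: 23+28+16+24+10+7 = 108
Hub - N1 - N2 - N3 - N5 - N4 - Hub: 23+28+16+20+10+3 = 100
Hub - N1 - N2 - N4 - N3 - N5 - Hub: 23+28+8+24+20+7 = 110
Hub - N1 - N2 - N4 - N5 - N3 - Hub: 23+28+8+10+20+21 = 110
Hub - N1 - N2 - N5 - N3 - N4 - Hub: 23+28+12+20+24+3 = 110
Hub - N1 - N2 - N5 - N4 - N3 - Hub: 23+28+12+10+24+21 = 118
Hub - N1 - N3 - N2 - N4 - N5 - Hub: 23+38+16+8+10+7 = 102
Hub - N1 - N3 - N2 - N5 - N4 - Hub: 23+38+16+12+10+3 = 102
Hub - N1 - N3 - N4 - N2 - N5 - Hub: 23+38+24+8+12+7 = 112
Hub - N1 - N3 - N4 - N5 - N2 - Hub: 23+38+24+10+12+5 = 112
Hub - N1 - N3 - N5 - N2 - N4 - Hub: 23+38+20+12+8+3 = 104
Hub - N1 - N3 - N5 - N4 - N2 - Hub: 23+38+20+10+8+5 = 104
Hub - N1 - N4 - N2 - N3 - N5 - Hub: 23+20+8+16+20+7 = 94
Hub - N1 - N4 - N2 - N5 - N3 - Hub: 23+20+8+12+20+21 = 104
… (46 more)
Hub - N2 - N3 - N5 - N1 - N4 - Hub: 5+16+20+21+20+3 = 85  ← best
The minimum is 85.
One optimal route: Hub → N2 → N3 → N5 → N1 → N4 → Hub (or its reverse).

Minimum total distance: 85 min.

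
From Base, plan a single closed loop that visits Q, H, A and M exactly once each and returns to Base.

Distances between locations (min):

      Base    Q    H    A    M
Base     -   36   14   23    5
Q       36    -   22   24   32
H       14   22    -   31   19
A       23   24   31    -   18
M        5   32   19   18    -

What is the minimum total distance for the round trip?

Minimum total distance: 83 min.

Base-Q-H-A-M-Base: 36+22+31+18+5 = 112
Base-Q-H-M-A-Base: 36+22+19+18+23 = 118
Base-Q-A-H-M-Base: 36+24+31+19+5 = 115
Base-Q-A-M-H-Base: 36+24+18+19+14 = 111
Base-Q-M-H-A-Base: 36+32+19+31+23 = 141
Base-Q-M-A-H-Base: 36+32+18+31+14 = 131
Base-H-Q-A-M-Base: 14+22+24+18+5 = 83
Base-H-Q-M-A-Base: 14+22+32+18+23 = 109
Base-H-A-Q-M-Base: 14+31+24+32+5 = 106
Base-H-M-Q-A-Base: 14+19+32+24+23 = 112
Base-A-Q-H-M-Base: 23+24+22+19+5 = 93
Base-A-H-Q-M-Base: 23+31+22+32+5 = 113
The minimum is 83.
One optimal route: Base → H → Q → A → M → Base (or its reverse).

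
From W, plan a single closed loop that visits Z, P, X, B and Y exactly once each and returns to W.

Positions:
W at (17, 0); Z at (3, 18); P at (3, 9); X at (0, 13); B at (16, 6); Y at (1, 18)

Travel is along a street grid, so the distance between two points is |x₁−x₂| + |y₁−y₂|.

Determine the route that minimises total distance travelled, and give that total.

Shortest round trip = 70.

W - Z - P - X - B - Y - W: 32+9+7+23+27+34 = 132
W - Z - P - X - Y - B - W: 32+9+7+6+27+7 = 88
W - Z - P - B - X - Y - W: 32+9+16+23+6+34 = 120
W - Z - P - B - Y - X - W: 32+9+16+27+6+30 = 120
W - Z - P - Y - X - B - W: 32+9+11+6+23+7 = 88
W - Z - P - Y - B - X - W: 32+9+11+27+23+30 = 132
W - Z - X - P - B - Y - W: 32+8+7+16+27+34 = 124
W - Z - X - P - Y - B - W: 32+8+7+11+27+7 = 92
W - Z - X - B - P - Y - W: 32+8+23+16+11+34 = 124
W - Z - X - B - Y - P - W: 32+8+23+27+11+23 = 124
W - Z - X - Y - P - B - W: 32+8+6+11+16+7 = 80
W - Z - X - Y - B - P - W: 32+8+6+27+16+23 = 112
W - Z - B - P - X - Y - W: 32+25+16+7+6+34 = 120
W - Z - B - P - Y - X - W: 32+25+16+11+6+30 = 120
… (46 more)
W - Z - Y - X - P - B - W: 32+2+6+7+16+7 = 70  ← best
The minimum is 70.
One optimal route: W → Z → Y → X → P → B → W (or its reverse).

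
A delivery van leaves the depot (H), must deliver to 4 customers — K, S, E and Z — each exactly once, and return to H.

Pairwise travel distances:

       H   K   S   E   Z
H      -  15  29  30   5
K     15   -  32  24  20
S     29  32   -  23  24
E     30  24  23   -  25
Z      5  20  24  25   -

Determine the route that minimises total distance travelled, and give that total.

There are 12 distinct closed tours to check (reversals are equivalent).
H → K → S → E → Z → H: 15+32+23+25+5 = 100
H → K → S → Z → E → H: 15+32+24+25+30 = 126
H → K → E → S → Z → H: 15+24+23+24+5 = 91
H → K → E → Z → S → H: 15+24+25+24+29 = 117
H → K → Z → S → E → H: 15+20+24+23+30 = 112
H → K → Z → E → S → H: 15+20+25+23+29 = 112
H → S → K → E → Z → H: 29+32+24+25+5 = 115
H → S → K → Z → E → H: 29+32+20+25+30 = 136
H → S → E → K → Z → H: 29+23+24+20+5 = 101
H → S → Z → K → E → H: 29+24+20+24+30 = 127
H → E → K → S → Z → H: 30+24+32+24+5 = 115
H → E → S → K → Z → H: 30+23+32+20+5 = 110
The minimum is 91.
One optimal route: H → K → E → S → Z → H (or its reverse).

Shortest round trip = 91.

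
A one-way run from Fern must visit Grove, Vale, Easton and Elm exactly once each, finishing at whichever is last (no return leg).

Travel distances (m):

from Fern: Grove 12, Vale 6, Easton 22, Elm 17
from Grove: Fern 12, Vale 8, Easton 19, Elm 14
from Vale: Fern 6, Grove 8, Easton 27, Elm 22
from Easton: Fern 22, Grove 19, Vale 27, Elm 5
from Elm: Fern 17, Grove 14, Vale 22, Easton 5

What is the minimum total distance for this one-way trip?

There are 4! = 24 possible orderings.
Fern → Grove → Vale → Easton → Elm: 12+8+27+5 = 52
Fern → Grove → Vale → Elm → Easton: 12+8+22+5 = 47
Fern → Grove → Easton → Vale → Elm: 12+19+27+22 = 80
Fern → Grove → Easton → Elm → Vale: 12+19+5+22 = 58
Fern → Grove → Elm → Vale → Easton: 12+14+22+27 = 75
Fern → Grove → Elm → Easton → Vale: 12+14+5+27 = 58
Fern → Vale → Grove → Easton → Elm: 6+8+19+5 = 38
Fern → Vale → Grove → Elm → Easton: 6+8+14+5 = 33
Fern → Vale → Easton → Grove → Elm: 6+27+19+14 = 66
Fern → Vale → Easton → Elm → Grove: 6+27+5+14 = 52
Fern → Vale → Elm → Grove → Easton: 6+22+14+19 = 61
Fern → Vale → Elm → Easton → Grove: 6+22+5+19 = 52
Fern → Easton → Grove → Vale → Elm: 22+19+8+22 = 71
Fern → Easton → Grove → Elm → Vale: 22+19+14+22 = 77
… (10 more)
The minimum is 33.
One shortest path: Fern → Vale → Grove → Elm → Easton.

Shortest open route: 33 m.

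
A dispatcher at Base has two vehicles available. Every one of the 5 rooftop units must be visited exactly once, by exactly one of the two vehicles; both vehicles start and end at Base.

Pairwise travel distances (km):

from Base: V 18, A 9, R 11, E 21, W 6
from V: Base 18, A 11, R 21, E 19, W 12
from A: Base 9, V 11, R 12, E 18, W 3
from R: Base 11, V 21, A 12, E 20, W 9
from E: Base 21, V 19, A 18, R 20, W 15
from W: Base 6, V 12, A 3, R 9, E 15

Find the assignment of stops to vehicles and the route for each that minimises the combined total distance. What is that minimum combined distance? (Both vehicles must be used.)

There are 2^4 − 1 = 15 ways to divide the 5 stops into two non-empty groups. For each, the best each vehicle can do is its own shortest tour through its group:
  {V} + {A, R, E, W}: 36 + 58 = 94
  {A} + {V, R, E, W}: 18 + 68 = 86
  {V, A} + {R, E, W}: 38 + 52 = 90
  {R} + {V, A, E, W}: 22 + 60 = 82
  {V, R} + {A, E, W}: 50 + 48 = 98
  {A, R} + {V, E, W}: 32 + 58 = 90
  … (15 splits in total)
Best: vehicle 1 Base → R → Base = 22; vehicle 2 Base → A → V → E → W → Base = 60; combined 82.

Minimum combined distance: 82 km.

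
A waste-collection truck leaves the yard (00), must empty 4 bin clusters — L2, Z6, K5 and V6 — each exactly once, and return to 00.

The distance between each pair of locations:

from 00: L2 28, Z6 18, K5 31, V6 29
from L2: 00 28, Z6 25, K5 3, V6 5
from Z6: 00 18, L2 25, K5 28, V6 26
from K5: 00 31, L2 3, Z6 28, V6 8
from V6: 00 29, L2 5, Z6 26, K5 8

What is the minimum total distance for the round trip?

Minimum total distance: 83.

00-L2-Z6-K5-V6-00: 28+25+28+8+29 = 118
00-L2-Z6-V6-K5-00: 28+25+26+8+31 = 118
00-L2-K5-Z6-V6-00: 28+3+28+26+29 = 114
00-L2-K5-V6-Z6-00: 28+3+8+26+18 = 83
00-L2-V6-Z6-K5-00: 28+5+26+28+31 = 118
00-L2-V6-K5-Z6-00: 28+5+8+28+18 = 87
00-Z6-L2-K5-V6-00: 18+25+3+8+29 = 83
00-Z6-L2-V6-K5-00: 18+25+5+8+31 = 87
00-Z6-K5-L2-V6-00: 18+28+3+5+29 = 83
00-Z6-V6-L2-K5-00: 18+26+5+3+31 = 83
00-K5-L2-Z6-V6-00: 31+3+25+26+29 = 114
00-K5-Z6-L2-V6-00: 31+28+25+5+29 = 118
The minimum is 83.
One optimal route: 00 → L2 → K5 → V6 → Z6 → 00 (or its reverse).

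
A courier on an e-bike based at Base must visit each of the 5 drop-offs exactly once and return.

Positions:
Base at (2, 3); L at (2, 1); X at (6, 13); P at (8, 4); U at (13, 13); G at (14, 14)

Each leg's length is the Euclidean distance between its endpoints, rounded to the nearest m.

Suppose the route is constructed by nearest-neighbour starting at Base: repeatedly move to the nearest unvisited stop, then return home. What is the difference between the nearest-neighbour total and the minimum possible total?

Base: L=2, P=6, X=11, U=15, G=16 ⇒ L
L: P=7, X=13, U=16, G=18 ⇒ P
P: X=9, U=10, G=12 ⇒ X
X: U=7, G=8 ⇒ U
U: G=1 ⇒ G
NN route Base → L → P → X → U → G → Base costs 42.
Optimal: Base → L → P → U → G → X → Base costs 39 (by enumerating all 60 distinct tours).
Excess = 42 − 39 = 3.

Excess over optimum: 3 m.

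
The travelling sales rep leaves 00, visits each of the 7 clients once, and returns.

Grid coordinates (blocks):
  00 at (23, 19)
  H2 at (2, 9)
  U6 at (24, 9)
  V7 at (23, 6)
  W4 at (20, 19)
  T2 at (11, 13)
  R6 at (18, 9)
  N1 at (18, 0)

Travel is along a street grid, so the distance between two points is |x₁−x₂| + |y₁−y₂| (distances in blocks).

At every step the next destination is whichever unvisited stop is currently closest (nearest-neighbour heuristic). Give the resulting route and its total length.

Total distance 100 blocks via the nearest-neighbour route 00 → W4 → R6 → U6 → V7 → N1 → T2 → H2 → 00.

From 00: distances to unvisited — W4=3, U6=11, V7=13, R6=15, T2=18, N1=24, H2=31. Nearest is W4 (3).
From W4: distances to unvisited — R6=12, U6=14, T2=15, V7=16, N1=21, H2=28. Nearest is R6 (12).
From R6: distances to unvisited — U6=6, V7=8, N1=9, T2=11, H2=16. Nearest is U6 (6).
From U6: distances to unvisited — V7=4, N1=15, T2=17, H2=22. Nearest is V7 (4).
From V7: distances to unvisited — N1=11, T2=19, H2=24. Nearest is N1 (11).
From N1: distances to unvisited — T2=20, H2=25. Nearest is T2 (20).
From T2: distances to unvisited — H2=13. Nearest is H2 (13).
Return H2→00: 31.
Total = 3 + 12 + 6 + 4 + 11 + 20 + 13 + 31 = 100.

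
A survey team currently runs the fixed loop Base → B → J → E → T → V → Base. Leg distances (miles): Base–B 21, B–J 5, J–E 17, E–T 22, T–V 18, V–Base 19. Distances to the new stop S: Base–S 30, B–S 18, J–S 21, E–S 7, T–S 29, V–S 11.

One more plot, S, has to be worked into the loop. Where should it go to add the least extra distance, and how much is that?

Insertion cost between consecutive stops i–j is d(i,S) + d(S,j) − d(i,j):
  between Base and B: 30 + 18 − 21 = 27
  between B and J: 18 + 21 − 5 = 34
  between J and E: 21 + 7 − 17 = 11
  between E and T: 7 + 29 − 22 = 14
  between T and V: 29 + 11 − 18 = 22
  between V and Base: 11 + 30 − 19 = 22
Cheapest insertion is between J and E, adding 11.
New total = 102 + 11 = 113.

Adding 11 miles by placing S on the J–E leg.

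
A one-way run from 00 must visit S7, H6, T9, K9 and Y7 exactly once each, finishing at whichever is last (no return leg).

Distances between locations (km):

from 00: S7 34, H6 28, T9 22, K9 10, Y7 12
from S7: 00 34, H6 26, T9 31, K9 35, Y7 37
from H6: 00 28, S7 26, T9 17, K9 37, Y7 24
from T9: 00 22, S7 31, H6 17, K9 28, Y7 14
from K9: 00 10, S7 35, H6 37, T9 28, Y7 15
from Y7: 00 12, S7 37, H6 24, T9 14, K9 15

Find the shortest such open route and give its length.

Minimum one-way distance = 82 km.

There are 5! = 120 possible orderings.
00→S7→H6→T9→K9→Y7: 34+26+17+28+15 = 120
00→S7→H6→T9→Y7→K9: 34+26+17+14+15 = 106
00→S7→H6→K9→T9→Y7: 34+26+37+28+14 = 139
00→S7→H6→K9→Y7→T9: 34+26+37+15+14 = 126
00→S7→H6→Y7→T9→K9: 34+26+24+14+28 = 126
00→S7→H6→Y7→K9→T9: 34+26+24+15+28 = 127
00→S7→T9→H6→K9→Y7: 34+31+17+37+15 = 134
00→S7→T9→H6→Y7→K9: 34+31+17+24+15 = 121
00→S7→T9→K9→H6→Y7: 34+31+28+37+24 = 154
00→S7→T9→K9→Y7→H6: 34+31+28+15+24 = 132
00→S7→T9→Y7→H6→K9: 34+31+14+24+37 = 140
00→S7→T9→Y7→K9→H6: 34+31+14+15+37 = 131
00→S7→K9→H6→T9→Y7: 34+35+37+17+14 = 137
00→S7→K9→H6→Y7→T9: 34+35+37+24+14 = 144
… (106 more)
00→K9→Y7→T9→H6→S7: 10+15+14+17+26 = 82  ← best
The minimum is 82.
One shortest path: 00 → K9 → Y7 → T9 → H6 → S7.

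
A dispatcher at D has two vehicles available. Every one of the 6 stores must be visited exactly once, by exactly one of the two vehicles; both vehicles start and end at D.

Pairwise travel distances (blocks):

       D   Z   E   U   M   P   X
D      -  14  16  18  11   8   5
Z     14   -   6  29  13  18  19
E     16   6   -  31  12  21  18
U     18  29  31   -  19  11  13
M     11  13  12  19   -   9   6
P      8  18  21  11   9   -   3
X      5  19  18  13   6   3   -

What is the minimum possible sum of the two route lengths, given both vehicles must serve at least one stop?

There are 2^5 − 1 = 31 ways to divide the 6 stops into two non-empty groups. For each, the best each vehicle can do is its own shortest tour through its group:
  {Z} + {E, U, M, P, X}: 28 + 66 = 94
  {E} + {Z, U, M, P, X}: 32 + 65 = 97
  {Z, E} + {U, M, P, X}: 36 + 49 = 85
  {U} + {Z, E, M, P, X}: 36 + 49 = 85
  {Z, U} + {E, M, P, X}: 61 + 45 = 106
  {E, U} + {Z, M, P, X}: 65 + 44 = 109
  … (31 splits in total)
  {Z, E, M} + {U, P, X}: 43 + 37 = 80  ← best
Best: vehicle 1 D → Z → E → M → D = 43; vehicle 2 D → U → P → X → D = 37; combined 80.

80 blocks — the smallest possible combined total.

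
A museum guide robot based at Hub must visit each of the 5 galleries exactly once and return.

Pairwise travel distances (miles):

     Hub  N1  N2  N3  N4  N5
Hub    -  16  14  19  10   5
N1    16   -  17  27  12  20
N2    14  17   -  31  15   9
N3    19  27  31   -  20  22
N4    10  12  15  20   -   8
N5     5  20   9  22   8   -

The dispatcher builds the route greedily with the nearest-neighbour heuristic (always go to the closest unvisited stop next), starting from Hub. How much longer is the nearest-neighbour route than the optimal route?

Excess over optimum: 10 miles.

From Hub: N5=5, N4=10, N2=14, N1=16, N3=19 → choose N5 (5).
From N5: N4=8, N2=9, N1=20, N3=22 → choose N4 (8).
From N4: N1=12, N2=15, N3=20 → choose N1 (12).
From N1: N2=17, N3=27 → choose N2 (17).
From N2: N3=31 → choose N3 (31).
NN route Hub → N5 → N4 → N1 → N2 → N3 → Hub costs 92.
Optimal: Hub → N3 → N4 → N1 → N2 → N5 → Hub costs 82 (by enumerating all 60 distinct tours).
Excess = 92 − 82 = 10.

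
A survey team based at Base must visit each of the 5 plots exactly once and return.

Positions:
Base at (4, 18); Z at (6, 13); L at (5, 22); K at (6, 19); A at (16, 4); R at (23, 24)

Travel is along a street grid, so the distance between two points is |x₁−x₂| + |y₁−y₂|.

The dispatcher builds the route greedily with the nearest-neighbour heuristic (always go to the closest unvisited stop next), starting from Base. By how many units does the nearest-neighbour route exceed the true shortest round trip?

Excess over optimum: 8.

Base: K=3, L=5, Z=7, R=25, A=26 ⇒ K
K: L=4, Z=6, R=22, A=25 ⇒ L
L: Z=10, R=20, A=29 ⇒ Z
Z: A=19, R=28 ⇒ A
A: R=27 ⇒ R
NN route Base → K → L → Z → A → R → Base costs 88.
Optimal: Base → Z → A → R → L → K → Base costs 80 (by enumerating all 60 distinct tours).
Excess = 88 − 80 = 8.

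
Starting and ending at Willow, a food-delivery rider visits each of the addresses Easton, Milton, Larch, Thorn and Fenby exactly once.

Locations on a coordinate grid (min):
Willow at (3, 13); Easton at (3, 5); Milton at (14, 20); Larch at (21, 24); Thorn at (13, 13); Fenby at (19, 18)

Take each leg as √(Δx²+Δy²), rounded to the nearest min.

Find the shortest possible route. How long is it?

Minimum total distance: 56 min.

Willow→Easton→Milton→Larch→Thorn→Fenby→Willow: 8+19+8+14+8+17 = 74
Willow→Easton→Milton→Larch→Fenby→Thorn→Willow: 8+19+8+6+8+10 = 59
Willow→Easton→Milton→Thorn→Larch→Fenby→Willow: 8+19+7+14+6+17 = 71
Willow→Easton→Milton→Thorn→Fenby→Larch→Willow: 8+19+7+8+6+21 = 69
Willow→Easton→Milton→Fenby→Larch→Thorn→Willow: 8+19+5+6+14+10 = 62
Willow→Easton→Milton→Fenby→Thorn→Larch→Willow: 8+19+5+8+14+21 = 75
Willow→Easton→Larch→Milton→Thorn→Fenby→Willow: 8+26+8+7+8+17 = 74
Willow→Easton→Larch→Milton→Fenby→Thorn→Willow: 8+26+8+5+8+10 = 65
Willow→Easton→Larch→Thorn→Milton→Fenby→Willow: 8+26+14+7+5+17 = 77
Willow→Easton→Larch→Thorn→Fenby→Milton→Willow: 8+26+14+8+5+13 = 74
Willow→Easton→Larch→Fenby→Milton→Thorn→Willow: 8+26+6+5+7+10 = 62
Willow→Easton→Larch→Fenby→Thorn→Milton→Willow: 8+26+6+8+7+13 = 68
Willow→Easton→Thorn→Milton→Larch→Fenby→Willow: 8+13+7+8+6+17 = 59
Willow→Easton→Thorn→Milton→Fenby→Larch→Willow: 8+13+7+5+6+21 = 60
… (46 more)
Willow→Easton→Thorn→Fenby→Larch→Milton→Willow: 8+13+8+6+8+13 = 56  ← best
The minimum is 56.
One optimal route: Willow → Easton → Thorn → Fenby → Larch → Milton → Willow (or its reverse).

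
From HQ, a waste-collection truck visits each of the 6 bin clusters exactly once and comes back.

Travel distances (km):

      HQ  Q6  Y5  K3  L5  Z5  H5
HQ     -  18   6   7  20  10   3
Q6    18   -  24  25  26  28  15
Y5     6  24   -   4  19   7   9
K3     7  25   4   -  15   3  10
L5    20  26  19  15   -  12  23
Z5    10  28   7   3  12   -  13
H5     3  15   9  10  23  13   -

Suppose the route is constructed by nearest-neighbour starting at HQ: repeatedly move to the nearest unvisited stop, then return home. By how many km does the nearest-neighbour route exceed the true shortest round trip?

The nearest-neighbour route is 6 km longer than optimal.

HQ: H5=3, Y5=6, K3=7, Z5=10, Q6=18, L5=20 ⇒ H5
H5: Y5=9, K3=10, Z5=13, Q6=15, L5=23 ⇒ Y5
Y5: K3=4, Z5=7, L5=19, Q6=24 ⇒ K3
K3: Z5=3, L5=15, Q6=25 ⇒ Z5
Z5: L5=12, Q6=28 ⇒ L5
L5: Q6=26 ⇒ Q6
NN route HQ → H5 → Y5 → K3 → Z5 → L5 → Q6 → HQ costs 75.
Optimal: HQ → Y5 → K3 → Z5 → L5 → Q6 → H5 → HQ costs 69 (by enumerating all 360 distinct tours).
Excess = 75 − 69 = 6.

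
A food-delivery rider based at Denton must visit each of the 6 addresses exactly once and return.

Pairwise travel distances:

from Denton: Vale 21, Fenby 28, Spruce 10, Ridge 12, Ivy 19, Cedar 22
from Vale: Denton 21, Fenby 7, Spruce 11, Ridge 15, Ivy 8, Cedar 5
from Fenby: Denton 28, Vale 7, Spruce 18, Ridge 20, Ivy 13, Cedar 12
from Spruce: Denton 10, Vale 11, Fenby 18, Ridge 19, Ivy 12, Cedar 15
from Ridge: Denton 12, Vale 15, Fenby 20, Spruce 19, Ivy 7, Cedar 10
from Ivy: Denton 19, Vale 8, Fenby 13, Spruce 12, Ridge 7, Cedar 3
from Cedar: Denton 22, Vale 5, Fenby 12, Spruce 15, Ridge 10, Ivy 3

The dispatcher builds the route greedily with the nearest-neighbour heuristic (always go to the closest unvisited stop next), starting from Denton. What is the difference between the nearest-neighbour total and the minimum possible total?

22 longer than the optimal tour.

Denton: Spruce=10, Ridge=12, Ivy=19, Vale=21, Cedar=22, Fenby=28 ⇒ Spruce
Spruce: Vale=11, Ivy=12, Cedar=15, Fenby=18, Ridge=19 ⇒ Vale
Vale: Cedar=5, Fenby=7, Ivy=8, Ridge=15 ⇒ Cedar
Cedar: Ivy=3, Ridge=10, Fenby=12 ⇒ Ivy
Ivy: Ridge=7, Fenby=13 ⇒ Ridge
Ridge: Fenby=20 ⇒ Fenby
NN route Denton → Spruce → Vale → Cedar → Ivy → Ridge → Fenby → Denton costs 84.
Optimal: Denton → Spruce → Vale → Fenby → Cedar → Ivy → Ridge → Denton costs 62 (by enumerating all 360 distinct tours).
Excess = 84 − 62 = 22.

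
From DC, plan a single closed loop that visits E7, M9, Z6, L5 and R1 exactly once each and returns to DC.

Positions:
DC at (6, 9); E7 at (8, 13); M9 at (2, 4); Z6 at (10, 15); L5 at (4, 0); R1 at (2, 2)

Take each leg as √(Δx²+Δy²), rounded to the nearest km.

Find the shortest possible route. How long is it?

Shortest round trip = 34 km.

DC - E7 - M9 - Z6 - L5 - R1 - DC: 4+11+14+16+3+8 = 56
DC - E7 - M9 - Z6 - R1 - L5 - DC: 4+11+14+15+3+9 = 56
DC - E7 - M9 - L5 - Z6 - R1 - DC: 4+11+4+16+15+8 = 58
DC - E7 - M9 - L5 - R1 - Z6 - DC: 4+11+4+3+15+7 = 44
DC - E7 - M9 - R1 - Z6 - L5 - DC: 4+11+2+15+16+9 = 57
DC - E7 - M9 - R1 - L5 - Z6 - DC: 4+11+2+3+16+7 = 43
DC - E7 - Z6 - M9 - L5 - R1 - DC: 4+3+14+4+3+8 = 36
DC - E7 - Z6 - M9 - R1 - L5 - DC: 4+3+14+2+3+9 = 35
DC - E7 - Z6 - L5 - M9 - R1 - DC: 4+3+16+4+2+8 = 37
DC - E7 - Z6 - L5 - R1 - M9 - DC: 4+3+16+3+2+6 = 34
DC - E7 - Z6 - R1 - M9 - L5 - DC: 4+3+15+2+4+9 = 37
DC - E7 - Z6 - R1 - L5 - M9 - DC: 4+3+15+3+4+6 = 35
DC - E7 - L5 - M9 - Z6 - R1 - DC: 4+14+4+14+15+8 = 59
DC - E7 - L5 - M9 - R1 - Z6 - DC: 4+14+4+2+15+7 = 46
… (46 more)
The minimum is 34.
One optimal route: DC → E7 → Z6 → L5 → R1 → M9 → DC (or its reverse).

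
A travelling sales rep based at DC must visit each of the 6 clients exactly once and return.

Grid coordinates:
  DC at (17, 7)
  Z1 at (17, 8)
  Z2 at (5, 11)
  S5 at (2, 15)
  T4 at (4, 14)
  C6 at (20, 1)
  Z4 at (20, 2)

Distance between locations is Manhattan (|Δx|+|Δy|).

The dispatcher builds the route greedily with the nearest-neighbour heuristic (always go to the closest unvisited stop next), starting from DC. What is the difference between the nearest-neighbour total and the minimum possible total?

DC: Z1=1, Z4=8, C6=9, Z2=16, T4=20, S5=23 ⇒ Z1
Z1: Z4=9, C6=10, Z2=15, T4=19, S5=22 ⇒ Z4
Z4: C6=1, Z2=24, T4=28, S5=31 ⇒ C6
C6: Z2=25, T4=29, S5=32 ⇒ Z2
Z2: T4=4, S5=7 ⇒ T4
T4: S5=3 ⇒ S5
NN route DC → Z1 → Z4 → C6 → Z2 → T4 → S5 → DC costs 66.
Optimal: DC → Z1 → Z2 → S5 → T4 → C6 → Z4 → DC costs 64 (by enumerating all 360 distinct tours).
Excess = 66 − 64 = 2.

2 longer than the optimal tour.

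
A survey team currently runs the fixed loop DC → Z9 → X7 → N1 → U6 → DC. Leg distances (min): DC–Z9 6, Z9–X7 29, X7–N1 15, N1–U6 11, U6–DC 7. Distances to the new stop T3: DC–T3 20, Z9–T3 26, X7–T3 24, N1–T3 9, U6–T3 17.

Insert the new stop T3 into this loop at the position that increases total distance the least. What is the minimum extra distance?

Insertion cost between consecutive stops i–j is d(i,T3) + d(T3,j) − d(i,j):
  between DC and Z9: 20 + 26 − 6 = 40
  between Z9 and X7: 26 + 24 − 29 = 21
  between X7 and N1: 24 + 9 − 15 = 18
  between N1 and U6: 9 + 17 − 11 = 15
  between U6 and DC: 17 + 20 − 7 = 30
Cheapest insertion is between N1 and U6, adding 15.
New total = 68 + 15 = 83.

Minimum extra distance: 15 min, inserting T3 between N1 and U6.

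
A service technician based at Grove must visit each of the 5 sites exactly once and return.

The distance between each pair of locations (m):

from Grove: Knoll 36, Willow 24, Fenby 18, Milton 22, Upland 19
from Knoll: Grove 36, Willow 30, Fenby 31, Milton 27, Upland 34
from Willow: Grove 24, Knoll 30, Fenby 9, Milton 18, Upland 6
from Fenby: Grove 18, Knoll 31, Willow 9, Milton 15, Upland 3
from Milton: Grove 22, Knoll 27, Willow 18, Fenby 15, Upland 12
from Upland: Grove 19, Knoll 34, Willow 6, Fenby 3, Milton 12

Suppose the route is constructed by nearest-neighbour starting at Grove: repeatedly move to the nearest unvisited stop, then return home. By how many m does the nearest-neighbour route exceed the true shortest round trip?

Excess over optimum: 2 m.

From Grove: Fenby=18, Upland=19, Milton=22, Willow=24, Knoll=36 → choose Fenby (18).
From Fenby: Upland=3, Willow=9, Milton=15, Knoll=31 → choose Upland (3).
From Upland: Willow=6, Milton=12, Knoll=34 → choose Willow (6).
From Willow: Milton=18, Knoll=30 → choose Milton (18).
From Milton: Knoll=27 → choose Knoll (27).
NN route Grove → Fenby → Upland → Willow → Milton → Knoll → Grove costs 108.
Optimal: Grove → Fenby → Upland → Willow → Knoll → Milton → Grove costs 106 (by enumerating all 60 distinct tours).
Excess = 108 − 106 = 2.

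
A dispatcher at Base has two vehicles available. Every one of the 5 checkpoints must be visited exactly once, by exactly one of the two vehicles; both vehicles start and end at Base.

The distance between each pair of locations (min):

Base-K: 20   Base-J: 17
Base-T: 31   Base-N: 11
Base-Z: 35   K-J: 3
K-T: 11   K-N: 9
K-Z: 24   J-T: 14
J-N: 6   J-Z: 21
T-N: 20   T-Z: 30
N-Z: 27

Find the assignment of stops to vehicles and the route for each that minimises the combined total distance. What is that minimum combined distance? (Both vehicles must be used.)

Minimum combined distance: 118 min.

Try each way of splitting the stops between the two vehicles (each non-empty) and, for each split, find the best tour for each vehicle:
  {K} + {J, T, N, Z}: 40 + 96 = 136
  {J} + {K, T, N, Z}: 34 + 96 = 130
  {K, J} + {T, N, Z}: 40 + 96 = 136
  {T} + {K, J, N, Z}: 62 + 79 = 141
  {K, T} + {J, N, Z}: 62 + 73 = 135
  {J, T} + {K, N, Z}: 62 + 79 = 141
  … (15 splits in total)
  {N} + {K, J, T, Z}: 22 + 96 = 118  ← best
Best: vehicle 1 Base → N → Base = 22; vehicle 2 Base → J → K → T → Z → Base = 96; combined 118.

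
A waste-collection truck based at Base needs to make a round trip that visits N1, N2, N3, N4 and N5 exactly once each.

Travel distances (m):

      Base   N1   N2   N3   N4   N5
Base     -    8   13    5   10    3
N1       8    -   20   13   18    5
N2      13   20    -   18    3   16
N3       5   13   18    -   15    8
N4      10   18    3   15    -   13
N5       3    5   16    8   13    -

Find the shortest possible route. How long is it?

51 m — the shortest possible round trip.

Base → N1 → N2 → N3 → N4 → N5 → Base: 8+20+18+15+13+3 = 77
Base → N1 → N2 → N3 → N5 → N4 → Base: 8+20+18+8+13+10 = 77
Base → N1 → N2 → N4 → N3 → N5 → Base: 8+20+3+15+8+3 = 57
Base → N1 → N2 → N4 → N5 → N3 → Base: 8+20+3+13+8+5 = 57
Base → N1 → N2 → N5 → N3 → N4 → Base: 8+20+16+8+15+10 = 77
Base → N1 → N2 → N5 → N4 → N3 → Base: 8+20+16+13+15+5 = 77
Base → N1 → N3 → N2 → N4 → N5 → Base: 8+13+18+3+13+3 = 58
Base → N1 → N3 → N2 → N5 → N4 → Base: 8+13+18+16+13+10 = 78
Base → N1 → N3 → N4 → N2 → N5 → Base: 8+13+15+3+16+3 = 58
Base → N1 → N3 → N4 → N5 → N2 → Base: 8+13+15+13+16+13 = 78
Base → N1 → N3 → N5 → N2 → N4 → Base: 8+13+8+16+3+10 = 58
Base → N1 → N3 → N5 → N4 → N2 → Base: 8+13+8+13+3+13 = 58
Base → N1 → N4 → N2 → N3 → N5 → Base: 8+18+3+18+8+3 = 58
Base → N1 → N4 → N2 → N5 → N3 → Base: 8+18+3+16+8+5 = 58
… (46 more)
Base → N3 → N4 → N2 → N1 → N5 → Base: 5+15+3+20+5+3 = 51  ← best
The minimum is 51.
One optimal route: Base → N3 → N4 → N2 → N1 → N5 → Base (or its reverse).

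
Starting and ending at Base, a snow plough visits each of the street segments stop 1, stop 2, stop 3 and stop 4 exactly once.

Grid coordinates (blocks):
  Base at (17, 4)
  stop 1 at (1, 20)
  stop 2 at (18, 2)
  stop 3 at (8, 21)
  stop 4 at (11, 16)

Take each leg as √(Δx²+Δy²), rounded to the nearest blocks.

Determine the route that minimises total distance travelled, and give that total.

Minimum total distance: 53 blocks.

There are 12 distinct closed tours to check (reversals are equivalent).
Base → stop 1 → stop 2 → stop 3 → stop 4 → Base: 23+25+21+6+13 = 88
Base → stop 1 → stop 2 → stop 4 → stop 3 → Base: 23+25+16+6+19 = 89
Base → stop 1 → stop 3 → stop 2 → stop 4 → Base: 23+7+21+16+13 = 80
Base → stop 1 → stop 3 → stop 4 → stop 2 → Base: 23+7+6+16+2 = 54
Base → stop 1 → stop 4 → stop 2 → stop 3 → Base: 23+11+16+21+19 = 90
Base → stop 1 → stop 4 → stop 3 → stop 2 → Base: 23+11+6+21+2 = 63
Base → stop 2 → stop 1 → stop 3 → stop 4 → Base: 2+25+7+6+13 = 53
Base → stop 2 → stop 1 → stop 4 → stop 3 → Base: 2+25+11+6+19 = 63
Base → stop 2 → stop 3 → stop 1 → stop 4 → Base: 2+21+7+11+13 = 54
Base → stop 2 → stop 4 → stop 1 → stop 3 → Base: 2+16+11+7+19 = 55
Base → stop 3 → stop 1 → stop 2 → stop 4 → Base: 19+7+25+16+13 = 80
Base → stop 3 → stop 2 → stop 1 → stop 4 → Base: 19+21+25+11+13 = 89
The minimum is 53.
One optimal route: Base → stop 2 → stop 1 → stop 3 → stop 4 → Base (or its reverse).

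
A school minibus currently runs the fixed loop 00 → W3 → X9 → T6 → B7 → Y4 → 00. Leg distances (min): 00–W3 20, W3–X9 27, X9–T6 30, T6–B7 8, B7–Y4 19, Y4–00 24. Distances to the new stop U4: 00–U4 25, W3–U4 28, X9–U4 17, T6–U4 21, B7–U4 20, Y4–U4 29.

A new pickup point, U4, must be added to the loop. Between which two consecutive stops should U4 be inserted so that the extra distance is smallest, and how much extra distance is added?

Insertion cost between consecutive stops i–j is d(i,U4) + d(U4,j) − d(i,j):
  between 00 and W3: 25 + 28 − 20 = 33
  between W3 and X9: 28 + 17 − 27 = 18
  between X9 and T6: 17 + 21 − 30 = 8
  between T6 and B7: 21 + 20 − 8 = 33
  between B7 and Y4: 20 + 29 − 19 = 30
  between Y4 and 00: 29 + 25 − 24 = 30
Cheapest insertion is between X9 and T6, adding 8.
New total = 128 + 8 = 136.

+8 min — insert U4 between X9 and T6.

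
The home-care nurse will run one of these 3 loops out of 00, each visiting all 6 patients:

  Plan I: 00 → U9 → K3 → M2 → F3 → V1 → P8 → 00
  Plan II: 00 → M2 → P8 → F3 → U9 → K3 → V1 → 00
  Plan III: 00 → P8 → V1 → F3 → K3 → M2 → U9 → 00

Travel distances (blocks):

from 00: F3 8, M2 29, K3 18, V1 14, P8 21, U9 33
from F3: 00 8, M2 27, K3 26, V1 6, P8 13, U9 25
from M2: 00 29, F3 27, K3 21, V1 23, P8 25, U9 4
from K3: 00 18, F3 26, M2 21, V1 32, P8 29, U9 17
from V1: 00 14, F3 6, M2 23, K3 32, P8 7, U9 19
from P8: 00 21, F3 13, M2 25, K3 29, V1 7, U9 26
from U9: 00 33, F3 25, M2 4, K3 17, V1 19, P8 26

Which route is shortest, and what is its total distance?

Plan I: 33 + 17 + 21 + 27 + 6 + 7 + 21 = 132
Plan II: 29 + 25 + 13 + 25 + 17 + 32 + 14 = 155
Plan III: 21 + 7 + 6 + 26 + 21 + 4 + 33 = 118

118 blocks — Plan III is the shortest.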